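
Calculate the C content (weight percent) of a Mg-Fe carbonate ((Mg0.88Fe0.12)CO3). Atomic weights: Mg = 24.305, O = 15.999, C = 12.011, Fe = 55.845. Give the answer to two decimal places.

Molar mass of (Mg0.88Fe0.12)CO3: 0.88*24.305 + 0.12*55.845 + 1*12.011 + 3*15.999 = 88.098 g/mol.
Mass of C per formula unit: 1 × 12.011 = 12.011 g.
Weight fraction C = 12.011 / 88.098 = 0.1363.

13.63 weight percent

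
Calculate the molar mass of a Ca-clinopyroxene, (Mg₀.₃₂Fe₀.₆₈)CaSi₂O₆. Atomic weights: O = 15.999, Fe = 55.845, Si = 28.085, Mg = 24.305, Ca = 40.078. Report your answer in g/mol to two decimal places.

The formula mass is the sum 0.32×24.305 + 0.68×55.845 + 1×40.078 + 2×28.085 + 6×15.999.

237.99 g/mol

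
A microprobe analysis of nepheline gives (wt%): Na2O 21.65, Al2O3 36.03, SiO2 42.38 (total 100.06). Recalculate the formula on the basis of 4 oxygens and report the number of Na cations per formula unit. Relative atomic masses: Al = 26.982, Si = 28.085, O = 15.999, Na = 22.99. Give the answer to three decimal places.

0.991 Na apfu

Na2O: 21.65/61.979 = 0.34931 mol → 0.69862 mol Na, 0.34931 mol O.
Al2O3: 36.03/101.961 = 0.35337 mol → 0.70674 mol Al, 1.06011 mol O.
SiO2: 42.38/60.083 = 0.70536 mol → 0.70536 mol Si, 1.41072 mol O.
Total oxygen = 2.82014 mol. Normalization factor = 4/2.82014 = 1.41837.
Na per 4 O = 0.69862 × 1.41837 = 0.991.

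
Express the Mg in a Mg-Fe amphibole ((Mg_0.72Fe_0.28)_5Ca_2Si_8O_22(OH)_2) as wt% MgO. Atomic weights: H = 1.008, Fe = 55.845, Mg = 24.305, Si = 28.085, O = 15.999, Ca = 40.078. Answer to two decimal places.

Molar mass of (Mg_0.72Fe_0.28)_5Ca_2Si_8O_22(OH)_2 = 3.60×24.305 + 1.40×55.845 + 2×40.078 + 8×28.085 + 24×15.999 + 2×1.008 = 856.509 g/mol.
Each formula unit contains 3.60 Mg, equivalent to 3.60/1 = 3.6000 mol MgO.
M(MgO) = 1×24.305 + 1×15.999 = 40.304 g/mol.
Mass of MgO per formula unit = 3.6000 × 40.304 = 145.094 g.
MgO wt% = 145.094 / 856.509 × 100 = 16.94%.

16.94 wt%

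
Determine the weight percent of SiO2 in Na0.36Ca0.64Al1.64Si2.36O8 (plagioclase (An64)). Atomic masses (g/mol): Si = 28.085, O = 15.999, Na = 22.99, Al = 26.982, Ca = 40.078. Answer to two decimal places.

M(Na0.36Ca0.64Al1.64Si2.36O8) = 272.449 g/mol; M(SiO2) = 60.083 g/mol.
Moles SiO2 per formula unit = 2.36 Si ÷ 1 = 2.3600.
SiO2 fraction = (2.3600 × 60.083) / 272.449 = 141.796/272.449 = 0.5204.

52.04 wt%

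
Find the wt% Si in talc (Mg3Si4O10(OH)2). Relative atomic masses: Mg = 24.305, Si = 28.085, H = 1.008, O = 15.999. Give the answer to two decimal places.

29.62 weight percent

Formula mass = 3·24.305 + 4·28.085 + 12·15.999 + 2·1.008 = 379.259 g/mol, of which 112.340 g is Si.
So Si makes up 112.340/379.259 = 0.2962 of the mass, i.e. 29.62%.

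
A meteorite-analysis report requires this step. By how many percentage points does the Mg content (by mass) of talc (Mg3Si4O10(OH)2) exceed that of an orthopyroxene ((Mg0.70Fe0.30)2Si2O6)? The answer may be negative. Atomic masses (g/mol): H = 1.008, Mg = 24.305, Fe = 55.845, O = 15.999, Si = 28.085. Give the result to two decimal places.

M(Mg3Si4O10(OH)2) = 379.259 g/mol, so wt% Mg = 72.915/379.259 × 100 = 19.23%.
M((Mg0.70Fe0.30)2Si2O6) = 219.698 g/mol, so wt% Mg = 34.027/219.698 × 100 = 15.49%.
19.23 − 15.49 = 3.74 pp.

3.74 percentage points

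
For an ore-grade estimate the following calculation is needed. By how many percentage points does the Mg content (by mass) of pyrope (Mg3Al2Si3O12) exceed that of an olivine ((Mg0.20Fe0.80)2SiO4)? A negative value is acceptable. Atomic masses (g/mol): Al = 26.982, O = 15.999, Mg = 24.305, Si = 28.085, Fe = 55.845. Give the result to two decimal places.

Mg in Mg3Al2Si3O12: molar mass 403.122 g/mol; 3×24.305 = 72.915 g → 18.09 wt%.
Mg in (Mg0.20Fe0.80)2SiO4: molar mass 191.155 g/mol; 0.40×24.305 = 9.722 g → 5.09 wt%.
Difference = 18.09 − 5.09 = 13.00 percentage points.

13.00 percentage points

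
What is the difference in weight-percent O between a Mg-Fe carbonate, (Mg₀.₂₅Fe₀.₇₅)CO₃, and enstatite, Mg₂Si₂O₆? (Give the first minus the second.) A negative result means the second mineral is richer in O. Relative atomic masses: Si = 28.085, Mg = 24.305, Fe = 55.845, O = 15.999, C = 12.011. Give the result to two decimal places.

M((Mg₀.₂₅Fe₀.₇₅)CO₃) = 107.968 g/mol, so wt% O = 47.997/107.968 × 100 = 44.45%.
M(Mg₂Si₂O₆) = 200.774 g/mol, so wt% O = 95.994/200.774 × 100 = 47.81%.
44.45 − 47.81 = -3.36 pp.

-3.36 percentage points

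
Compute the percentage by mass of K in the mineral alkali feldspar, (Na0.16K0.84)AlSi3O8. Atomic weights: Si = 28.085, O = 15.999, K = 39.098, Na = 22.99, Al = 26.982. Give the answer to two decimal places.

Molar mass of (Na0.16K0.84)AlSi3O8: 0.16*22.99 + 0.84*39.098 + 1*26.982 + 3*28.085 + 8*15.999 = 275.750 g/mol.
Mass of K per formula unit: 0.84 × 39.098 = 32.842 g.
Weight fraction K = 32.842 / 275.750 = 0.1191.

11.91 wt%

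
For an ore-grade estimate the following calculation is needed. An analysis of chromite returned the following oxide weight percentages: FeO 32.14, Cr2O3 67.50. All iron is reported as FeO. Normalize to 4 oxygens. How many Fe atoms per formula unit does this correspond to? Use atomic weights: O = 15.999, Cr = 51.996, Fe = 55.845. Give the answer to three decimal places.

FeO (M=71.844): mol = 0.44736; Fe = 0.44736, O = 0.44736.
Cr2O3 (M=151.989): mol = 0.44411; Cr = 0.88822, O = 1.33233.
ΣO = 1.77969; factor = 4/ΣO = 2.24758.
Fe apfu = 0.44736 × 2.24758 = 1.005.

1.005 Fe apfu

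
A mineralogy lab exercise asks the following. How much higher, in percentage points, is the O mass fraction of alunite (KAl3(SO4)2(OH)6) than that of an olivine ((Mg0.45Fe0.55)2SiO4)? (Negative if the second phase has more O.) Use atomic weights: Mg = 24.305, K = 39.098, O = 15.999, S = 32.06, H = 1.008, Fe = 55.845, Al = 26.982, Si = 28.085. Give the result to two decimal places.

First mineral: 223.986 g O in 414.198 g formula = 54.08 wt% O.
Second mineral: 63.996 g O in 175.385 g formula = 36.49 wt% O.
54.08% − 36.49% gives a difference of 17.59 percentage points.

17.59 percentage points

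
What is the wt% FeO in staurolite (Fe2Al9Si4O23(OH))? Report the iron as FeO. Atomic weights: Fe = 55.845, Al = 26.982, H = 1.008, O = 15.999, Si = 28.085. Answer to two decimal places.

M(Fe2Al9Si4O23(OH)) = 851.852 g/mol; M(FeO) = 71.844 g/mol.
Moles FeO per formula unit = 2 Fe ÷ 1 = 2.0000.
FeO fraction = (2.0000 × 71.844) / 851.852 = 143.688/851.852 = 0.1687.

16.87 wt%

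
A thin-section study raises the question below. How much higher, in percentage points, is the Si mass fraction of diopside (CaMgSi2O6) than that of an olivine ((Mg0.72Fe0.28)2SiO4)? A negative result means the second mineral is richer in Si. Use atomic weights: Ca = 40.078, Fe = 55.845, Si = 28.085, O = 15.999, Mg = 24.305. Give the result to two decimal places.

8.20 percentage points

First mineral: 56.170 g Si in 216.547 g formula = 25.94 wt% Si.
Second mineral: 28.085 g Si in 158.353 g formula = 17.74 wt% Si.
25.94% − 17.74% gives a difference of 8.20 percentage points.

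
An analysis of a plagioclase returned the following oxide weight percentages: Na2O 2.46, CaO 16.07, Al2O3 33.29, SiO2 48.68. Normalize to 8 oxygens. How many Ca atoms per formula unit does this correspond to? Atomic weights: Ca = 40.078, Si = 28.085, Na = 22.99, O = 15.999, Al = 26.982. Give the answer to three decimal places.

Na2O (M=61.979): mol = 0.03969; Na = 0.07938, O = 0.03969.
CaO (M=56.077): mol = 0.28657; Ca = 0.28657, O = 0.28657.
Al2O3 (M=101.961): mol = 0.32650; Al = 0.65300, O = 0.97950.
SiO2 (M=60.083): mol = 0.81021; Si = 0.81021, O = 1.62042.
ΣO = 2.92618; factor = 8/ΣO = 2.73394.
Ca apfu = 0.28657 × 2.73394 = 0.783.

0.783 Ca apfu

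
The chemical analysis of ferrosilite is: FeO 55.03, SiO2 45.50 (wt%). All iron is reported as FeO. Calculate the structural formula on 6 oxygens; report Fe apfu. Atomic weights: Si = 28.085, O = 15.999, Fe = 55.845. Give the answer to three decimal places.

2.015 Fe apfu

FeO (M=71.844): mol = 0.76597; Fe = 0.76597, O = 0.76597.
SiO2 (M=60.083): mol = 0.75729; Si = 0.75729, O = 1.51458.
ΣO = 2.28055; factor = 6/ΣO = 2.63094.
Fe apfu = 0.76597 × 2.63094 = 2.015.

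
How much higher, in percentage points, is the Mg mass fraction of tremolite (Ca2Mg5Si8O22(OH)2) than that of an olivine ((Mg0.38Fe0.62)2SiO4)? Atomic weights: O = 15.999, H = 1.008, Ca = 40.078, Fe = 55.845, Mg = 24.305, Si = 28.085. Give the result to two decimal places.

4.69 percentage points

Mg in Ca2Mg5Si8O22(OH)2: molar mass 812.353 g/mol; 5×24.305 = 121.525 g → 14.96 wt%.
Mg in (Mg0.38Fe0.62)2SiO4: molar mass 179.801 g/mol; 0.76×24.305 = 18.472 g → 10.27 wt%.
Difference = 14.96 − 10.27 = 4.69 percentage points.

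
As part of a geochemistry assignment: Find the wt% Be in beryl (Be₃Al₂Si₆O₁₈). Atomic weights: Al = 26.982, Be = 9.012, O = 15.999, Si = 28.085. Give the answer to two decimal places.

Formula mass = 3*9.012 + 2*26.982 + 6*28.085 + 18*15.999 = 537.492 g/mol, of which 27.036 g is Be.
So Be makes up 27.036/537.492 = 0.0503 of the mass, i.e. 5.03%.

5.03 mass %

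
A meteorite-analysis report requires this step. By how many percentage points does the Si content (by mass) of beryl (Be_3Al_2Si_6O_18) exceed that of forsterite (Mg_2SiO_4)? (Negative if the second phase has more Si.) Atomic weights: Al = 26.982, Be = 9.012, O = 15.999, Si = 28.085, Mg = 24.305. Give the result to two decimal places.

Si in Be_3Al_2Si_6O_18: molar mass 537.492 g/mol; 6×28.085 = 168.510 g → 31.35 wt%.
Si in Mg_2SiO_4: molar mass 140.691 g/mol; 1×28.085 = 28.085 g → 19.96 wt%.
Difference = 31.35 − 19.96 = 11.39 percentage points.

11.39 percentage points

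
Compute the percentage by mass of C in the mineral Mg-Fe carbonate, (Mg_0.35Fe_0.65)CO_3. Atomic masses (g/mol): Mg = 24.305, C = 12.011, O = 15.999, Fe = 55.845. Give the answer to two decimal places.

Molar mass of (Mg_0.35Fe_0.65)CO_3: 0.35*24.305 + 0.65*55.845 + 1*12.011 + 3*15.999 = 104.814 g/mol.
Mass of C per formula unit: 1 × 12.011 = 12.011 g.
Weight fraction C = 12.011 / 104.814 = 0.1146.

11.46 mass %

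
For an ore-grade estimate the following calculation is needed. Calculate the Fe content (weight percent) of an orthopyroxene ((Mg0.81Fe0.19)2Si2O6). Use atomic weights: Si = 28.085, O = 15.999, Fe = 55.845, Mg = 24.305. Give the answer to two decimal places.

M((Mg0.81Fe0.19)2Si2O6) = 212.759 g/mol.
Fe contributes 0.38 × 55.845 = 21.221 g per mole.
21.221/212.759 = 0.0997 → 9.97%.

9.97 weight percent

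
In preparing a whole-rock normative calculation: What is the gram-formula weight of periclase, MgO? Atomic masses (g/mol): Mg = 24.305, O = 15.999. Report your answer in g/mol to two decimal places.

M = 1(24.305) + 1(15.999)

40.30 g/mol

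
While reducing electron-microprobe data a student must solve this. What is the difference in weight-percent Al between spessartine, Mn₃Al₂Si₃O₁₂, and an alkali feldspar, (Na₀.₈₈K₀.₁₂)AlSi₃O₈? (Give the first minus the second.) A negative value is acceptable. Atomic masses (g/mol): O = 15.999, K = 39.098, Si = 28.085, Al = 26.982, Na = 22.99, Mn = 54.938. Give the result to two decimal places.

0.69 percentage points

M(Mn₃Al₂Si₃O₁₂) = 495.021 g/mol, so wt% Al = 53.964/495.021 × 100 = 10.90%.
M((Na₀.₈₈K₀.₁₂)AlSi₃O₈) = 264.152 g/mol, so wt% Al = 26.982/264.152 × 100 = 10.21%.
10.90 − 10.21 = 0.69 pp.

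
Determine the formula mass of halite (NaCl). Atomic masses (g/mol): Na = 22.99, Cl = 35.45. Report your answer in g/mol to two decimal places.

58.44 g/mol

Na: 1 × 22.99 = 22.9900
Cl: 1 × 35.45 = 35.4500
Summing the contributions gives the formula mass.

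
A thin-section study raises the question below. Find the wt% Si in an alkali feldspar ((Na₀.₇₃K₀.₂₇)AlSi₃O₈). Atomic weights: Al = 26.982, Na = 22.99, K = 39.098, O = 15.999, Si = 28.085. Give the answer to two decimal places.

31.61 mass %

Molar mass of (Na₀.₇₃K₀.₂₇)AlSi₃O₈: 0.73·22.99 + 0.27·39.098 + 1·26.982 + 3·28.085 + 8·15.999 = 266.568 g/mol.
Mass of Si per formula unit: 3 × 28.085 = 84.255 g.
Weight fraction Si = 84.255 / 266.568 = 0.3161.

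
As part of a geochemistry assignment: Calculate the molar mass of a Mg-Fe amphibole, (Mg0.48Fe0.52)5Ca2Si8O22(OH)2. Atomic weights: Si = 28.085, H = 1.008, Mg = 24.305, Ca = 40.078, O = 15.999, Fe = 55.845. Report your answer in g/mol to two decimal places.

Mg: 2.40 × 24.305 = 58.3320
Fe: 2.60 × 55.845 = 145.1970
Ca: 2 × 40.078 = 80.1560
Si: 8 × 28.085 = 224.6800
O: 24 × 15.999 = 383.9760
H: 2 × 1.008 = 2.0160
Summing the contributions gives the formula mass.

894.36 g/mol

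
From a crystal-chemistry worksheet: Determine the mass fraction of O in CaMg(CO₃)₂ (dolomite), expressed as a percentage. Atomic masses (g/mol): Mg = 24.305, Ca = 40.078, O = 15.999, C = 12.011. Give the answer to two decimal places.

52.06 wt%

M(CaMg(CO₃)₂) = 184.399 g/mol.
O contributes 6 × 15.999 = 95.994 g per mole.
95.994/184.399 = 0.5206 → 52.06%.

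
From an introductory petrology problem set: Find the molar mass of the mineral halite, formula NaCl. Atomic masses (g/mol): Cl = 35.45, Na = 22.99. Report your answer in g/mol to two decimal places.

58.44 g/mol

M = 1(22.99) + 1(35.45)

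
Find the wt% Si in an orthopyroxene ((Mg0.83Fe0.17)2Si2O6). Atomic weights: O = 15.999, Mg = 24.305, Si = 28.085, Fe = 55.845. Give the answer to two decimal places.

26.56 weight percent

M((Mg0.83Fe0.17)2Si2O6) = 211.498 g/mol.
Si contributes 2 × 28.085 = 56.170 g per mole.
56.170/211.498 = 0.2656 → 26.56%.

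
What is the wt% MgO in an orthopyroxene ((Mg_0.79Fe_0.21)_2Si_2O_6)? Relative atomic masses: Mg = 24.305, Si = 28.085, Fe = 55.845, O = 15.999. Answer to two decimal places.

29.75 wt%

M((Mg_0.79Fe_0.21)_2Si_2O_6) = 214.021 g/mol; M(MgO) = 40.304 g/mol.
Moles MgO per formula unit = 1.58 Mg ÷ 1 = 1.5800.
MgO fraction = (1.5800 × 40.304) / 214.021 = 63.680/214.021 = 0.2975.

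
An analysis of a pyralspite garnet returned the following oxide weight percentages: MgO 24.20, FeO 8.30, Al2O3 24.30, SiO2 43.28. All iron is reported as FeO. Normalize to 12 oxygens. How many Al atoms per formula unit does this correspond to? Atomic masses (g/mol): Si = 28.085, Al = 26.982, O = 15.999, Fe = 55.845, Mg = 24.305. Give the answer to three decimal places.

1.992 Al apfu

MgO (M=40.304): mol = 0.60044; Mg = 0.60044, O = 0.60044.
FeO (M=71.844): mol = 0.11553; Fe = 0.11553, O = 0.11553.
Al2O3 (M=101.961): mol = 0.23833; Al = 0.47666, O = 0.71499.
SiO2 (M=60.083): mol = 0.72034; Si = 0.72034, O = 1.44068.
ΣO = 2.87164; factor = 12/ΣO = 4.17880.
Al apfu = 0.47666 × 4.17880 = 1.992.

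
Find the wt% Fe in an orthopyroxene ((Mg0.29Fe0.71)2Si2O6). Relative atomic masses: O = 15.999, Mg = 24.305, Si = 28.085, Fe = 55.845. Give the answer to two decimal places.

32.29 wt%

M((Mg0.29Fe0.71)2Si2O6) = 245.561 g/mol.
Fe contributes 1.42 × 55.845 = 79.300 g per mole.
79.300/245.561 = 0.3229 → 32.29%.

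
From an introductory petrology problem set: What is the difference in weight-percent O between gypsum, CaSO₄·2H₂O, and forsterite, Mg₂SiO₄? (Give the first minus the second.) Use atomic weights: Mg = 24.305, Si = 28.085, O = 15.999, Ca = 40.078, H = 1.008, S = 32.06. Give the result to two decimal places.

O in CaSO₄·2H₂O: molar mass 172.164 g/mol; 6×15.999 = 95.994 g → 55.76 wt%.
O in Mg₂SiO₄: molar mass 140.691 g/mol; 4×15.999 = 63.996 g → 45.49 wt%.
Difference = 55.76 − 45.49 = 10.27 percentage points.

10.27 percentage points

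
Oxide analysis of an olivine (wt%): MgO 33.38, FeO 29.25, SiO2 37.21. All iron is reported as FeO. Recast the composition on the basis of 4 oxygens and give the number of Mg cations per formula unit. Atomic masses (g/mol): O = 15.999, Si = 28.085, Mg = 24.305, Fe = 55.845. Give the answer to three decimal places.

1.339 Mg apfu

MgO: 33.38/40.304 = 0.82821 mol → 0.82821 mol Mg, 0.82821 mol O.
FeO: 29.25/71.844 = 0.40713 mol → 0.40713 mol Fe, 0.40713 mol O.
SiO2: 37.21/60.083 = 0.61931 mol → 0.61931 mol Si, 1.23862 mol O.
Total oxygen = 2.47396 mol. Normalization factor = 4/2.47396 = 1.61684.
Mg per 4 O = 0.82821 × 1.61684 = 1.339.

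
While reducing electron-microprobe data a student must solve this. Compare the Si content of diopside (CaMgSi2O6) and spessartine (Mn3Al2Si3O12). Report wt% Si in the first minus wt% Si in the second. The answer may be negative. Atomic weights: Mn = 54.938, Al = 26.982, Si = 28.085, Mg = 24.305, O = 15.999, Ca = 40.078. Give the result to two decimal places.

M(CaMgSi2O6) = 216.547 g/mol, so wt% Si = 56.170/216.547 × 100 = 25.94%.
M(Mn3Al2Si3O12) = 495.021 g/mol, so wt% Si = 84.255/495.021 × 100 = 17.02%.
25.94 − 17.02 = 8.92 pp.

8.92 percentage points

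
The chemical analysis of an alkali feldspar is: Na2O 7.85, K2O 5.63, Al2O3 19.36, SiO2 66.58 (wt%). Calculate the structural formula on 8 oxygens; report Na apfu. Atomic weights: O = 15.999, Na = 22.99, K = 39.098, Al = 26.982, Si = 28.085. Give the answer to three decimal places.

0.682 Na apfu

Na2O (M=61.979): mol = 0.12666; Na = 0.25332, O = 0.12666.
K2O (M=94.195): mol = 0.05977; K = 0.11954, O = 0.05977.
Al2O3 (M=101.961): mol = 0.18988; Al = 0.37976, O = 0.56964.
SiO2 (M=60.083): mol = 1.10813; Si = 1.10813, O = 2.21626.
ΣO = 2.97233; factor = 8/ΣO = 2.69149.
Na apfu = 0.25332 × 2.69149 = 0.682.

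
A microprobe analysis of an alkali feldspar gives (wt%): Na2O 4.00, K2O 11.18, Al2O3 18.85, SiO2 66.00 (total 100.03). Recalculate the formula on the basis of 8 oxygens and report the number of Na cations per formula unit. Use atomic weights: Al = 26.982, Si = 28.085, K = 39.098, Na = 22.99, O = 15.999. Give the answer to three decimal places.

4.00 wt% Na2O ÷ 61.979 g/mol = 0.06454 mol, giving 0.12908 Na and 0.06454 O.
11.18 wt% K2O ÷ 94.195 g/mol = 0.11869 mol, giving 0.23738 K and 0.11869 O.
18.85 wt% Al2O3 ÷ 101.961 g/mol = 0.18487 mol, giving 0.36974 Al and 0.55461 O.
66.00 wt% SiO2 ÷ 60.083 g/mol = 1.09848 mol, giving 1.09848 Si and 2.19696 O.
Oxygen sums to 2.93480; scaling by 8/2.93480 = 2.72591 puts the formula on 8 O.
Na: 0.12908 × 2.72591 = 0.352 atoms per formula unit.

0.352 Na apfu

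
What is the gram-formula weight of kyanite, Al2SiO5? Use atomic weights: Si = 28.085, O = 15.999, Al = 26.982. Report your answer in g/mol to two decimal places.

Al: 2 × 26.982 = 53.9640
Si: 1 × 28.085 = 28.0850
O: 5 × 15.999 = 79.9950
Summing the contributions gives the formula mass.

162.04 g/mol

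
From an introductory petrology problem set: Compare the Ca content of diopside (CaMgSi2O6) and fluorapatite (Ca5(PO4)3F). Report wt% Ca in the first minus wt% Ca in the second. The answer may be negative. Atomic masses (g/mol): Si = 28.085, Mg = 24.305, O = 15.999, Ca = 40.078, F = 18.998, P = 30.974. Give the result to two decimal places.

-21.23 percentage points

First mineral: 40.078 g Ca in 216.547 g formula = 18.51 wt% Ca.
Second mineral: 200.390 g Ca in 504.298 g formula = 39.74 wt% Ca.
18.51% − 39.74% gives a difference of -21.23 percentage points.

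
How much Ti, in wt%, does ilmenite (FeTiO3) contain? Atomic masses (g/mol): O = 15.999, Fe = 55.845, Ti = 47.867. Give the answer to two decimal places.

31.55 wt%

Formula mass = 1×55.845 + 1×47.867 + 3×15.999 = 151.709 g/mol, of which 47.867 g is Ti.
So Ti makes up 47.867/151.709 = 0.3155 of the mass, i.e. 31.55%.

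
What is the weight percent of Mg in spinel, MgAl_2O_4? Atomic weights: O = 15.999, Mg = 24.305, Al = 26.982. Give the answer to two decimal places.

Molar mass of MgAl_2O_4: 1·24.305 + 2·26.982 + 4·15.999 = 142.265 g/mol.
Mass of Mg per formula unit: 1 × 24.305 = 24.305 g.
Weight fraction Mg = 24.305 / 142.265 = 0.1708.

17.08 weight percent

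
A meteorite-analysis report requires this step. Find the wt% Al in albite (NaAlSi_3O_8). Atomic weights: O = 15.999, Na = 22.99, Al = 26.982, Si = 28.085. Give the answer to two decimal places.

Formula mass = 1*22.99 + 1*26.982 + 3*28.085 + 8*15.999 = 262.219 g/mol, of which 26.982 g is Al.
So Al makes up 26.982/262.219 = 0.1029 of the mass, i.e. 10.29%.

10.29 weight percent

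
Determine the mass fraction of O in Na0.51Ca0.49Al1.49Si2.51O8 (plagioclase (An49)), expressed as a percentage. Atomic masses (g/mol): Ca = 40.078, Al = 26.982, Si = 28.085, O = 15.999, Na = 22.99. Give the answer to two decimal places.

Formula mass = 0.51×22.99 + 0.49×40.078 + 1.49×26.982 + 2.51×28.085 + 8×15.999 = 270.052 g/mol, of which 127.992 g is O.
So O makes up 127.992/270.052 = 0.4740 of the mass, i.e. 47.40%.

47.40 weight percent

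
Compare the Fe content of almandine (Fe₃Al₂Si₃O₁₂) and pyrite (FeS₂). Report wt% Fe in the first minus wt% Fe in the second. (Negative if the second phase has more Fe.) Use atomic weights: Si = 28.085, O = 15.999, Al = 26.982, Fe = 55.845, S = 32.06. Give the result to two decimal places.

M(Fe₃Al₂Si₃O₁₂) = 497.742 g/mol, so wt% Fe = 167.535/497.742 × 100 = 33.66%.
M(FeS₂) = 119.965 g/mol, so wt% Fe = 55.845/119.965 × 100 = 46.55%.
33.66 − 46.55 = -12.89 pp.

-12.89 percentage points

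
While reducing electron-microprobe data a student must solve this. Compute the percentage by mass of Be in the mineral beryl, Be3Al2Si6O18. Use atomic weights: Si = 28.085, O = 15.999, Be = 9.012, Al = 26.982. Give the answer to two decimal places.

5.03 mass %

M(Be3Al2Si6O18) = 537.492 g/mol.
Be contributes 3 × 9.012 = 27.036 g per mole.
27.036/537.492 = 0.0503 → 5.03%.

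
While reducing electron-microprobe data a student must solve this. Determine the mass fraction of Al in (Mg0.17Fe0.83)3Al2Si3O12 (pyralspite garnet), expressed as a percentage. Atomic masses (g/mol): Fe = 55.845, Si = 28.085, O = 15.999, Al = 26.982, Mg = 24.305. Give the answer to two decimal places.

M((Mg0.17Fe0.83)3Al2Si3O12) = 481.657 g/mol.
Al contributes 2 × 26.982 = 53.964 g per mole.
53.964/481.657 = 0.1120 → 11.20%.

11.20 weight percent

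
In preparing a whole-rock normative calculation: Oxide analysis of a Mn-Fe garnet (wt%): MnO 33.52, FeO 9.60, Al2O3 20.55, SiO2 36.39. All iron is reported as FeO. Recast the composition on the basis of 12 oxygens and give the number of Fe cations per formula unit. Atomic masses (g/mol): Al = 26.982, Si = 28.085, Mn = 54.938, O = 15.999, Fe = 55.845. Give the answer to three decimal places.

0.662 Fe apfu

33.52 wt% MnO ÷ 70.937 g/mol = 0.47253 mol, giving 0.47253 Mn and 0.47253 O.
9.60 wt% FeO ÷ 71.844 g/mol = 0.13362 mol, giving 0.13362 Fe and 0.13362 O.
20.55 wt% Al2O3 ÷ 101.961 g/mol = 0.20155 mol, giving 0.40310 Al and 0.60465 O.
36.39 wt% SiO2 ÷ 60.083 g/mol = 0.60566 mol, giving 0.60566 Si and 1.21132 O.
Oxygen sums to 2.42212; scaling by 12/2.42212 = 4.95434 puts the formula on 12 O.
Fe: 0.13362 × 4.95434 = 0.662 atoms per formula unit.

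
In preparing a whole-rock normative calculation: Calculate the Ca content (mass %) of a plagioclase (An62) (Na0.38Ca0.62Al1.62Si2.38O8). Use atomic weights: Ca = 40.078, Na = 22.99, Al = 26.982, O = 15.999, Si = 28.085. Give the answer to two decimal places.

Molar mass of Na0.38Ca0.62Al1.62Si2.38O8: 0.38×22.99 + 0.62×40.078 + 1.62×26.982 + 2.38×28.085 + 8×15.999 = 272.130 g/mol.
Mass of Ca per formula unit: 0.62 × 40.078 = 24.848 g.
Weight fraction Ca = 24.848 / 272.130 = 0.0913.

9.13 mass %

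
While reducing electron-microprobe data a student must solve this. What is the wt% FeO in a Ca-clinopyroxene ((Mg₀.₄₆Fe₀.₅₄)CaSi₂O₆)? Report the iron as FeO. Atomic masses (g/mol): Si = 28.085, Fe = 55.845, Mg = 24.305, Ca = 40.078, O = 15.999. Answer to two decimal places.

16.61 wt%

M((Mg₀.₄₆Fe₀.₅₄)CaSi₂O₆) = 233.579 g/mol; M(FeO) = 71.844 g/mol.
Moles FeO per formula unit = 0.54 Fe ÷ 1 = 0.5400.
FeO fraction = (0.5400 × 71.844) / 233.579 = 38.796/233.579 = 0.1661.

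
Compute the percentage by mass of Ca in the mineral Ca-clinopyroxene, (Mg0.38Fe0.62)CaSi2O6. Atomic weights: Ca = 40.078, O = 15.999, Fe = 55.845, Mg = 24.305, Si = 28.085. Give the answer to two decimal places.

16.97 mass %

M((Mg0.38Fe0.62)CaSi2O6) = 236.102 g/mol.
Ca contributes 1 × 40.078 = 40.078 g per mole.
40.078/236.102 = 0.1697 → 16.97%.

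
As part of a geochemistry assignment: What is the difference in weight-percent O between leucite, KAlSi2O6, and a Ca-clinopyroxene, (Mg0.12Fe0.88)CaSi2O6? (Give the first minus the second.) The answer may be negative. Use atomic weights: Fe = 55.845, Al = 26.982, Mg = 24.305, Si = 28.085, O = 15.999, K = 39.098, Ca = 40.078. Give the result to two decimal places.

4.69 percentage points

M(KAlSi2O6) = 218.244 g/mol, so wt% O = 95.994/218.244 × 100 = 43.98%.
M((Mg0.12Fe0.88)CaSi2O6) = 244.302 g/mol, so wt% O = 95.994/244.302 × 100 = 39.29%.
43.98 − 39.29 = 4.69 pp.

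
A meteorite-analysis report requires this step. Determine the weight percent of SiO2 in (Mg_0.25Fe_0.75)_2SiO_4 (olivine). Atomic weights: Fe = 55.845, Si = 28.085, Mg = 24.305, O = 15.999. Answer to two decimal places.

Formula mass = 188.001 g/mol.
1 Si → 1.0000 mol SiO2 per formula unit; M(SiO2) = 60.083, so SiO2 mass = 60.083 g.
60.083/188.001 × 100 = 31.96 wt%.

31.96 wt%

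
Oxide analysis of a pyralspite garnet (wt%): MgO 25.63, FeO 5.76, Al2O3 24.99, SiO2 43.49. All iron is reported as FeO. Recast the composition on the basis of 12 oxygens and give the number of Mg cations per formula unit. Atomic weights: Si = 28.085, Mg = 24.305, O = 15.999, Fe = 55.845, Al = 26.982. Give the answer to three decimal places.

25.63 wt% MgO ÷ 40.304 g/mol = 0.63592 mol, giving 0.63592 Mg and 0.63592 O.
5.76 wt% FeO ÷ 71.844 g/mol = 0.08017 mol, giving 0.08017 Fe and 0.08017 O.
24.99 wt% Al2O3 ÷ 101.961 g/mol = 0.24509 mol, giving 0.49018 Al and 0.73527 O.
43.49 wt% SiO2 ÷ 60.083 g/mol = 0.72383 mol, giving 0.72383 Si and 1.44766 O.
Oxygen sums to 2.89902; scaling by 12/2.89902 = 4.13933 puts the formula on 12 O.
Mg: 0.63592 × 4.13933 = 2.632 atoms per formula unit.

2.632 Mg apfu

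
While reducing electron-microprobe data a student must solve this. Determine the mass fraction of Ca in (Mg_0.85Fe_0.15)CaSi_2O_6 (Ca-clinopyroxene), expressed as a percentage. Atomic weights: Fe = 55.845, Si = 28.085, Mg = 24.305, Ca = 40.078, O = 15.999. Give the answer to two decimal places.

18.11 mass %

Formula mass = 0.85·24.305 + 0.15·55.845 + 1·40.078 + 2·28.085 + 6·15.999 = 221.278 g/mol, of which 40.078 g is Ca.
So Ca makes up 40.078/221.278 = 0.1811 of the mass, i.e. 18.11%.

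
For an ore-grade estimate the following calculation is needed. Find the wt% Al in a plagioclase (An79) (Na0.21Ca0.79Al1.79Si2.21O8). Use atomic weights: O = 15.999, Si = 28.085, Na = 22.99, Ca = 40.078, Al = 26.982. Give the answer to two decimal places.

17.57 weight percent

Formula mass = 0.21×22.99 + 0.79×40.078 + 1.79×26.982 + 2.21×28.085 + 8×15.999 = 274.847 g/mol, of which 48.298 g is Al.
So Al makes up 48.298/274.847 = 0.1757 of the mass, i.e. 17.57%.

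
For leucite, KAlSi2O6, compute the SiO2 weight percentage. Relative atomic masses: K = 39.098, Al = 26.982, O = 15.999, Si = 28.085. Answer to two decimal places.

55.06 wt%

Molar mass of KAlSi2O6 = 1*39.098 + 1*26.982 + 2*28.085 + 6*15.999 = 218.244 g/mol.
Each formula unit contains 2 Si, equivalent to 2/1 = 2.0000 mol SiO2.
M(SiO2) = 1×28.085 + 2×15.999 = 60.083 g/mol.
Mass of SiO2 per formula unit = 2.0000 × 60.083 = 120.166 g.
SiO2 wt% = 120.166 / 218.244 × 100 = 55.06%.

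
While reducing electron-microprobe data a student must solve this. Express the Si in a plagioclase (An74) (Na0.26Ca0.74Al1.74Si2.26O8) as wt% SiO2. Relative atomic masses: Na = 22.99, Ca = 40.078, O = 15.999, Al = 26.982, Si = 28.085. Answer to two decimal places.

M(Na0.26Ca0.74Al1.74Si2.26O8) = 274.048 g/mol; M(SiO2) = 60.083 g/mol.
Moles SiO2 per formula unit = 2.26 Si ÷ 1 = 2.2600.
SiO2 fraction = (2.2600 × 60.083) / 274.048 = 135.788/274.048 = 0.4955.

49.55 wt%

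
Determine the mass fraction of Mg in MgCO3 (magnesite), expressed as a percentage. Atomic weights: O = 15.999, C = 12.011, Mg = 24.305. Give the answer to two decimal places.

Molar mass of MgCO3: 1*24.305 + 1*12.011 + 3*15.999 = 84.313 g/mol.
Mass of Mg per formula unit: 1 × 24.305 = 24.305 g.
Weight fraction Mg = 24.305 / 84.313 = 0.2883.

28.83 mass %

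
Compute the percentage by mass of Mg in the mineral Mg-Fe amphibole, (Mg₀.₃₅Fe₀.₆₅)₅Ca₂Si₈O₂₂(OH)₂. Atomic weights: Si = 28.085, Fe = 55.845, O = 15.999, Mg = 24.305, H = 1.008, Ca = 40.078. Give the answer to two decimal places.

4.65 mass %

M((Mg₀.₃₅Fe₀.₆₅)₅Ca₂Si₈O₂₂(OH)₂) = 914.858 g/mol.
Mg contributes 1.75 × 24.305 = 42.534 g per mole.
42.534/914.858 = 0.0465 → 4.65%.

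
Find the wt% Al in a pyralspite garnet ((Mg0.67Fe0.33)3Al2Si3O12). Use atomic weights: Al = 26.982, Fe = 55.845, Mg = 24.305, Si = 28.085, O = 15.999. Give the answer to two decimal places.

M((Mg0.67Fe0.33)3Al2Si3O12) = 434.347 g/mol.
Al contributes 2 × 26.982 = 53.964 g per mole.
53.964/434.347 = 0.1242 → 12.42%.

12.42 mass %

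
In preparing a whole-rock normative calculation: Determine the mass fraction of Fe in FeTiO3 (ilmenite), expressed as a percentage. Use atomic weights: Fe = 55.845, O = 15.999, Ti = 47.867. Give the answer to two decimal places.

36.81 wt%

M(FeTiO3) = 151.709 g/mol.
Fe contributes 1 × 55.845 = 55.845 g per mole.
55.845/151.709 = 0.3681 → 36.81%.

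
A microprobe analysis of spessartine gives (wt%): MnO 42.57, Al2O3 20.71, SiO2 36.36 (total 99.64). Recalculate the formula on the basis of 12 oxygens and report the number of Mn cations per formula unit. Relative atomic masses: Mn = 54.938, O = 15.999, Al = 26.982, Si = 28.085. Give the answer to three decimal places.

2.976 Mn apfu

42.57 wt% MnO ÷ 70.937 g/mol = 0.60011 mol, giving 0.60011 Mn and 0.60011 O.
20.71 wt% Al2O3 ÷ 101.961 g/mol = 0.20312 mol, giving 0.40624 Al and 0.60936 O.
36.36 wt% SiO2 ÷ 60.083 g/mol = 0.60516 mol, giving 0.60516 Si and 1.21032 O.
Oxygen sums to 2.41979; scaling by 12/2.41979 = 4.95911 puts the formula on 12 O.
Mn: 0.60011 × 4.95911 = 2.976 atoms per formula unit.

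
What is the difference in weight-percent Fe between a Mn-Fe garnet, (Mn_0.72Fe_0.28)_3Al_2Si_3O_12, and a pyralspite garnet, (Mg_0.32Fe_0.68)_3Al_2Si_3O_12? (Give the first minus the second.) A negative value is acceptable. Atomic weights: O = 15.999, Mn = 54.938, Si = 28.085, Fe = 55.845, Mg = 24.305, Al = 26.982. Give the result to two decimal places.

Fe in (Mn_0.72Fe_0.28)_3Al_2Si_3O_12: molar mass 495.783 g/mol; 0.84×55.845 = 46.910 g → 9.46 wt%.
Fe in (Mg_0.32Fe_0.68)_3Al_2Si_3O_12: molar mass 467.464 g/mol; 2.04×55.845 = 113.924 g → 24.37 wt%.
Difference = 9.46 − 24.37 = -14.91 percentage points.

-14.91 percentage points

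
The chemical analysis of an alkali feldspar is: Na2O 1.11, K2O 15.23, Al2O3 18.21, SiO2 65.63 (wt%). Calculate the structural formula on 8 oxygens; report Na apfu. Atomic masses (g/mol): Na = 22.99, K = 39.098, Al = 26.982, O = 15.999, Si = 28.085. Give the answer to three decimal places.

0.099 Na apfu

Na2O (M=61.979): mol = 0.01791; Na = 0.03582, O = 0.01791.
K2O (M=94.195): mol = 0.16169; K = 0.32338, O = 0.16169.
Al2O3 (M=101.961): mol = 0.17860; Al = 0.35720, O = 0.53580.
SiO2 (M=60.083): mol = 1.09232; Si = 1.09232, O = 2.18464.
ΣO = 2.90004; factor = 8/ΣO = 2.75858.
Na apfu = 0.03582 × 2.75858 = 0.099.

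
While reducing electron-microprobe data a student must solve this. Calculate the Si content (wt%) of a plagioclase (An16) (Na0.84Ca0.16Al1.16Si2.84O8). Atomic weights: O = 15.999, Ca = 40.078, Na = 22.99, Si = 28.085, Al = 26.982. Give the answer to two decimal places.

M(Na0.84Ca0.16Al1.16Si2.84O8) = 264.777 g/mol.
Si contributes 2.84 × 28.085 = 79.761 g per mole.
79.761/264.777 = 0.3012 → 30.12%.

30.12 wt%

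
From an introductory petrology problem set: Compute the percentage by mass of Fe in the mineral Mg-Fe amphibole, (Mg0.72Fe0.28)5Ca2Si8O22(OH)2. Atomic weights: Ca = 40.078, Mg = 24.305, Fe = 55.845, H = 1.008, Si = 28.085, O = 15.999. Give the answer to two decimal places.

Formula mass = 3.60×24.305 + 1.40×55.845 + 2×40.078 + 8×28.085 + 24×15.999 + 2×1.008 = 856.509 g/mol, of which 78.183 g is Fe.
So Fe makes up 78.183/856.509 = 0.0913 of the mass, i.e. 9.13%.

9.13 wt%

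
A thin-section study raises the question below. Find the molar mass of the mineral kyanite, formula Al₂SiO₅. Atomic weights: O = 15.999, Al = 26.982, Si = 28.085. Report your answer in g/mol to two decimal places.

162.04 g/mol

M = 2(26.982) + 1(28.085) + 5(15.999)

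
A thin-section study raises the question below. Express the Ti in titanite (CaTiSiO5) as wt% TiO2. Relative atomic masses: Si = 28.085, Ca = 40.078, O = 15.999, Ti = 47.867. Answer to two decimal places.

40.74 wt%

Formula mass = 196.025 g/mol.
1 Ti → 1.0000 mol TiO2 per formula unit; M(TiO2) = 79.865, so TiO2 mass = 79.865 g.
79.865/196.025 × 100 = 40.74 wt%.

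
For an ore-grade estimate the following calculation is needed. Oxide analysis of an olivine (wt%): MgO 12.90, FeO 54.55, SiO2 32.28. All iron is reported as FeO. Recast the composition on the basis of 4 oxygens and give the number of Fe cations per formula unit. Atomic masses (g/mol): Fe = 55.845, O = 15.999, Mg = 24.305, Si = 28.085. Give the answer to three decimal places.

1.410 Fe apfu

MgO: 12.90/40.304 = 0.32007 mol → 0.32007 mol Mg, 0.32007 mol O.
FeO: 54.55/71.844 = 0.75928 mol → 0.75928 mol Fe, 0.75928 mol O.
SiO2: 32.28/60.083 = 0.53726 mol → 0.53726 mol Si, 1.07452 mol O.
Total oxygen = 2.15387 mol. Normalization factor = 4/2.15387 = 1.85712.
Fe per 4 O = 0.75928 × 1.85712 = 1.410.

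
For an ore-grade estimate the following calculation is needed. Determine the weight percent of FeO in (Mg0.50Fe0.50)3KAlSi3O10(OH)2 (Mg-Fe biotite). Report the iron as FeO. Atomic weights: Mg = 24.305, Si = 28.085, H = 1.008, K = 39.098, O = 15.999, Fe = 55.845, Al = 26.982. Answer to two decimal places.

23.20 wt%

Formula mass = 464.564 g/mol.
1.50 Fe → 1.5000 mol FeO per formula unit; M(FeO) = 71.844, so FeO mass = 107.766 g.
107.766/464.564 × 100 = 23.20 wt%.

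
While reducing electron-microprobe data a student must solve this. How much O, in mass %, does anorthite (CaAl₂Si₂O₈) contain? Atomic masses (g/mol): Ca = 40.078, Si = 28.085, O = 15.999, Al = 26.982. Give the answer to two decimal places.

M(CaAl₂Si₂O₈) = 278.204 g/mol.
O contributes 8 × 15.999 = 127.992 g per mole.
127.992/278.204 = 0.4601 → 46.01%.

46.01 mass %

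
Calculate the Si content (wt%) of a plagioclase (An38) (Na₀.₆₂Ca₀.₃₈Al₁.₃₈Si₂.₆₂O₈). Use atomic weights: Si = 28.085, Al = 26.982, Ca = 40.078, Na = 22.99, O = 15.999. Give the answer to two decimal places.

27.43 wt%

Molar mass of Na₀.₆₂Ca₀.₃₈Al₁.₃₈Si₂.₆₂O₈: 0.62×22.99 + 0.38×40.078 + 1.38×26.982 + 2.62×28.085 + 8×15.999 = 268.293 g/mol.
Mass of Si per formula unit: 2.62 × 28.085 = 73.583 g.
Weight fraction Si = 73.583 / 268.293 = 0.2743.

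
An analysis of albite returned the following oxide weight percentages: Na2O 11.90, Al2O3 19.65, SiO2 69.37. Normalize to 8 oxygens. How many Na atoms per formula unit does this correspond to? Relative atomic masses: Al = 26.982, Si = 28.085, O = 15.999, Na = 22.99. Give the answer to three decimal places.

Na2O (M=61.979): mol = 0.19200; Na = 0.38400, O = 0.19200.
Al2O3 (M=101.961): mol = 0.19272; Al = 0.38544, O = 0.57816.
SiO2 (M=60.083): mol = 1.15457; Si = 1.15457, O = 2.30914.
ΣO = 3.07930; factor = 8/ΣO = 2.59799.
Na apfu = 0.38400 × 2.59799 = 0.998.

0.998 Na apfu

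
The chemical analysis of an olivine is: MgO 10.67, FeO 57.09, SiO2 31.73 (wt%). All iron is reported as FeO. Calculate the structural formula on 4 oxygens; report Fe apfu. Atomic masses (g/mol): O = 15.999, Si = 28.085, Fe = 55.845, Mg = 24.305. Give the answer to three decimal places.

MgO (M=40.304): mol = 0.26474; Mg = 0.26474, O = 0.26474.
FeO (M=71.844): mol = 0.79464; Fe = 0.79464, O = 0.79464.
SiO2 (M=60.083): mol = 0.52810; Si = 0.52810, O = 1.05620.
ΣO = 2.11558; factor = 4/ΣO = 1.89073.
Fe apfu = 0.79464 × 1.89073 = 1.502.

1.502 Fe apfu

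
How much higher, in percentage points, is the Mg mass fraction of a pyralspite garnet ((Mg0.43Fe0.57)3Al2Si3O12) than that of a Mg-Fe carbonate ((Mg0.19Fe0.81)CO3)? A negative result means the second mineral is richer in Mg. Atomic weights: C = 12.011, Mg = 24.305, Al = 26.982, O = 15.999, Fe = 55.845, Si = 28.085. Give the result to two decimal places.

First mineral: 31.353 g Mg in 457.055 g formula = 6.86 wt% Mg.
Second mineral: 4.618 g Mg in 109.860 g formula = 4.20 wt% Mg.
6.86% − 4.20% gives a difference of 2.66 percentage points.

2.66 percentage points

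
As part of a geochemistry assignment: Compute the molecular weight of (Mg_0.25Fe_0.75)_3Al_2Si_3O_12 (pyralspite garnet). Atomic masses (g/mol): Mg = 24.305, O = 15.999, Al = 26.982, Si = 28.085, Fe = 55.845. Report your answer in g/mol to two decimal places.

474.09 g/mol

M = 0.75×24.305 + 2.25×55.845 + 2×26.982 + 3×28.085 + 12×15.999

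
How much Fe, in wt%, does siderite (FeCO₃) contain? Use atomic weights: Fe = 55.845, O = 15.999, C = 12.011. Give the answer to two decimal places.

48.20 wt%

M(FeCO₃) = 115.853 g/mol.
Fe contributes 1 × 55.845 = 55.845 g per mole.
55.845/115.853 = 0.4820 → 48.20%.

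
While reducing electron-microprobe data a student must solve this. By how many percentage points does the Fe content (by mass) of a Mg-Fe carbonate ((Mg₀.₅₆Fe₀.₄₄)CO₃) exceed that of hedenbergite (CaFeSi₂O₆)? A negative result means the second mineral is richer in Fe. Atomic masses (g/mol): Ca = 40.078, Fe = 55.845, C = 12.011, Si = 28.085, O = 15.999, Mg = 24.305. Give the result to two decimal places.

First mineral: 24.572 g Fe in 98.191 g formula = 25.02 wt% Fe.
Second mineral: 55.845 g Fe in 248.087 g formula = 22.51 wt% Fe.
25.02% − 22.51% gives a difference of 2.51 percentage points.

2.51 percentage points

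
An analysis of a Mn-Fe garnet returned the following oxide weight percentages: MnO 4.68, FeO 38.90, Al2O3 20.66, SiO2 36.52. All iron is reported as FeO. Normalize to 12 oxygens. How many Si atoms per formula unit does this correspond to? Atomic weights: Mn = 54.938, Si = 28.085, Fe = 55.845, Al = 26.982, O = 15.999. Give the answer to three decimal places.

4.68 wt% MnO ÷ 70.937 g/mol = 0.06597 mol, giving 0.06597 Mn and 0.06597 O.
38.90 wt% FeO ÷ 71.844 g/mol = 0.54145 mol, giving 0.54145 Fe and 0.54145 O.
20.66 wt% Al2O3 ÷ 101.961 g/mol = 0.20263 mol, giving 0.40526 Al and 0.60789 O.
36.52 wt% SiO2 ÷ 60.083 g/mol = 0.60783 mol, giving 0.60783 Si and 1.21566 O.
Oxygen sums to 2.43097; scaling by 12/2.43097 = 4.93630 puts the formula on 12 O.
Si: 0.60783 × 4.93630 = 3.000 atoms per formula unit.

3.000 Si apfu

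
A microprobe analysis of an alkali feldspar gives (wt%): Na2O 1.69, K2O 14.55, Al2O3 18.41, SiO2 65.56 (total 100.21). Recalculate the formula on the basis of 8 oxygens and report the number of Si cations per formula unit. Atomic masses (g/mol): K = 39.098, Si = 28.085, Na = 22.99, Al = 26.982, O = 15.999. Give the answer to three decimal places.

3.004 Si apfu

Na2O: 1.69/61.979 = 0.02727 mol → 0.05454 mol Na, 0.02727 mol O.
K2O: 14.55/94.195 = 0.15447 mol → 0.30894 mol K, 0.15447 mol O.
Al2O3: 18.41/101.961 = 0.18056 mol → 0.36112 mol Al, 0.54168 mol O.
SiO2: 65.56/60.083 = 1.09116 mol → 1.09116 mol Si, 2.18232 mol O.
Total oxygen = 2.90574 mol. Normalization factor = 8/2.90574 = 2.75317.
Si per 8 O = 1.09116 × 2.75317 = 3.004.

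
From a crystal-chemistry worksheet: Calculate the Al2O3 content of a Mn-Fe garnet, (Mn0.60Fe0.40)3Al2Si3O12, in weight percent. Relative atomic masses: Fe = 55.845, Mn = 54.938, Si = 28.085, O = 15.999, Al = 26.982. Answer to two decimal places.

20.55 wt%

Molar mass of (Mn0.60Fe0.40)3Al2Si3O12 = 1.80·54.938 + 1.20·55.845 + 2·26.982 + 3·28.085 + 12·15.999 = 496.109 g/mol.
Each formula unit contains 2 Al, equivalent to 2/2 = 1.0000 mol Al2O3.
M(Al2O3) = 2×26.982 + 3×15.999 = 101.961 g/mol.
Mass of Al2O3 per formula unit = 1.0000 × 101.961 = 101.961 g.
Al2O3 wt% = 101.961 / 496.109 × 100 = 20.55%.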